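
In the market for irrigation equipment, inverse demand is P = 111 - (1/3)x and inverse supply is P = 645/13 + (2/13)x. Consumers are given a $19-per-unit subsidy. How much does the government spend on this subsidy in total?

Pre-subsidy: 111 - (1/3)x = 645/13 + (2/13)x gives x* = 126 and P* = 69.
With the rebate, buyers effectively pay Pb = Ps − 19, where Ps is the price sellers receive.
On the curves, Pb = 111 - (1/3)x and Ps = 645/13 + (2/13)x; the wedge Ps − Pb = 19 gives 645/13 + (2/13)x − (111 - (1/3)x) = 19, so x' = 165.
Then Pb = 111 − (1/3)·165 = 56 and Ps = 645/13 + (2/13)·165 = 75.
Government outlay = subsidy × quantity = 19 × 165 = 3135.

Government cost = $3135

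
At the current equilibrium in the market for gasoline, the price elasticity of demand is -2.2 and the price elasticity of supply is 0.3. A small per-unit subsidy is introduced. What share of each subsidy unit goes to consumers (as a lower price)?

Consumer share = 0.12

For a small subsidy around the equilibrium, the benefit split depends on the relative slopes, which at a point are proportional to the elasticities.
Buyer share = εs/(εs + |εd|) = 0.3/(0.3 + 2.2) = 0.12; seller share = |εd|/(εs + |εd|) = 0.88.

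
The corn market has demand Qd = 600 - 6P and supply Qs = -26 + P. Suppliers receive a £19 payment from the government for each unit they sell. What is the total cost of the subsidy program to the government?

Government cost = 10602/7

Pre-subsidy: 600 - 6P = -26 + P gives P* = 626/7, Q* = 444/7.
With the subsidy, sellers receive Ps = Pb + 19 for each unit, where Pb is the price buyers pay.
Supply in terms of Pb becomes Qs = -26 + 1(Pb + 19) = -7 + Pb. Setting this equal to demand: 600 - 6Pb = -7 + Pb, so Pb = 607/7.
Sellers receive Ps = 607/7 + 19 = 740/7; Q' = 600 − 6·(607/7) = 558/7.
Government outlay = subsidy × quantity = 19 × 558/7 = 10602/7.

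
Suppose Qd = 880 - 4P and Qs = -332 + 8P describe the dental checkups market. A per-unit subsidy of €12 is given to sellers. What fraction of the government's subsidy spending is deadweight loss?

Pre-subsidy: 880 - 4P = -332 + 8P gives P* = 101, Q* = 476.
With the subsidy, sellers receive Ps = Pb + 12 for each unit, where Pb is the price buyers pay.
Supply in terms of Pb becomes Qs = -332 + 8(Pb + 12) = -236 + 8Pb. Setting this equal to demand: 880 - 4Pb = -236 + 8Pb, so Pb = 93.
Sellers receive Ps = 93 + 12 = 105; Q' = 880 − 4·93 = 508.
ΔCS = ½(476 + 508)(101 − 93) = 3936; ΔPS = ½(476 + 508)(105 − 101) = 1968.
Government spending = 12 × 508 = 6096.
DWL = ½ × 12 × (508 − 476) = 192; fraction = 192 / 6096 = 4/127.

DWL / government spending = 4/127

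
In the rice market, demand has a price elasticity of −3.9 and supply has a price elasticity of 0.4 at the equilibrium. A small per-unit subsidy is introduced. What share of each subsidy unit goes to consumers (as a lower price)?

Consumer share = 4/43

For a small subsidy around the equilibrium, the benefit split depends on the relative slopes, which at a point are proportional to the elasticities.
Buyer share = εs/(εs + |εd|) = 0.4/(0.4 + 3.9) = 4/43; seller share = |εd|/(εs + |εd|) = 39/43.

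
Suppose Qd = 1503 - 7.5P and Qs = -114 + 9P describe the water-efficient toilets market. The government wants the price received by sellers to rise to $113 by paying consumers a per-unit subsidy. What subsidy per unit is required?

At a seller price of 113, quantity supplied is -114 + 9·113 = 903.
Buyers absorb 903 only when they pay Pb with 1503 − 7.5·Pb = 903, i.e. Pb = 80.
s = Ps − Pb = 113 − 80 = 33.

Required subsidy s = $33 per unit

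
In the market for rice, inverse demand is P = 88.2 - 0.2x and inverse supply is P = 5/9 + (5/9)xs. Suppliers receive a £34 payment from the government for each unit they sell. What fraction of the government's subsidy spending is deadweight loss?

Pre-subsidy: 88.2 - 0.2x = 5/9 + (5/9)x gives x* = 116 and P* = 65.
With the subsidy, sellers receive Ps = Pb + 34 for each unit, where Pb is the price buyers pay.
On the curves, Pb = 88.2 - 0.2x and Ps = 5/9 + (5/9)x; the wedge Ps − Pb = 34 gives 5/9 + (5/9)x − (88.2 - 0.2x) = 34, so x' = 161.
Then Pb = 88.2 − 0.2·161 = 56 and Ps = 5/9 + (5/9)·161 = 90.
ΔCS = ½(116 + 161)(65 − 56) = 1246.5; ΔPS = ½(116 + 161)(90 − 65) = 3462.5.
Government spending = 34 × 161 = 5474.
DWL = ½ × 34 × (161 − 116) = 765; fraction = 765 / 5474 = 45/322.

DWL / government spending = 45/322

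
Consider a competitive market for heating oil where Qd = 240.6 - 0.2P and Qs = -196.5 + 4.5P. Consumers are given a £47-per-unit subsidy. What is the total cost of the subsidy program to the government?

Government cost = £10857

Pre-subsidy: 240.6 - 0.2P = -196.5 + 4.5P gives P* = 93, Q* = 222.
With the rebate, buyers effectively pay Pb = Ps − 47, where Ps is the price sellers receive.
Demand in terms of Ps becomes Qd = 240.6 − 0.2(Ps − 47) = 250 - 0.2Ps. Setting this equal to supply: 250 - 0.2Ps = -196.5 + 4.5Ps, so Ps = 95.
Buyers pay Pb = 95 − 47 = 48; Q' = -196.5 + 4.5·95 = 231.
Government outlay = subsidy × quantity = 47 × 231 = 10857.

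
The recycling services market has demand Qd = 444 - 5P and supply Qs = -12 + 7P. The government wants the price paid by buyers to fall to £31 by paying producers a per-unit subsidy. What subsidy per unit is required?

Required subsidy s = £12 per unit

At a buyer price of 31, quantity demanded is 444 − 5·31 = 289.
Sellers supply 289 only when they receive Ps with -12 + 7·Ps = 289, i.e. Ps = 43.
s = Ps − Pb = 43 − 31 = 12.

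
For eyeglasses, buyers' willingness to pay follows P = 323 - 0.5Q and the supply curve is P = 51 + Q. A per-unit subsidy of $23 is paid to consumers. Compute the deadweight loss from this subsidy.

Pre-subsidy: 323 - 0.5Q = 51 + Q gives Q* = 544/3 and P* = 697/3.
With the rebate, buyers effectively pay Pb = Ps − 23, where Ps is the price sellers receive.
On the curves, Pb = 323 - 0.5Q and Ps = 51 + Q; the wedge Ps − Pb = 23 gives 51 + Q − (323 - 0.5Q) = 23, so Q' = 590/3.
Then Pb = 323 − 0.5·(590/3) = 674/3 and Ps = 51 + 1·(590/3) = 743/3.
The subsidy expands output by 590/3 − 544/3 = 46/3 past the efficient level; on those units the gap between marginal cost and willingness to pay runs from 0 up to 23.
DWL = ½ × 23 × 46/3 = 529/3.

Deadweight loss = 529/3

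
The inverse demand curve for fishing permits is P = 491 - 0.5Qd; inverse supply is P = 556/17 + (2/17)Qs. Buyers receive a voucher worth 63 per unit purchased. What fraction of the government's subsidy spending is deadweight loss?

DWL / government spending = 51/844

Pre-subsidy: 491 - 0.5Q = 556/17 + (2/17)Q gives Q* = 742 and P* = 120.
With the rebate, buyers effectively pay Pb = Ps − 63, where Ps is the price sellers receive.
On the curves, Pb = 491 - 0.5Q and Ps = 556/17 + (2/17)Q; the wedge Ps − Pb = 63 gives 556/17 + (2/17)Q − (491 - 0.5Q) = 63, so Q' = 844.
Then Pb = 491 − 0.5·844 = 69 and Ps = 556/17 + (2/17)·844 = 132.
ΔCS = ½(742 + 844)(120 − 69) = 40443; ΔPS = ½(742 + 844)(132 − 120) = 9516.
Government spending = 63 × 844 = 53172.
DWL = ½ × 63 × (844 − 742) = 3213; fraction = 3213 / 53172 = 51/844.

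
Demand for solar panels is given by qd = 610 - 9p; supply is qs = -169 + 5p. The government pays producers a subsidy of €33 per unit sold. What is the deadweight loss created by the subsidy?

Pre-subsidy: 610 - 9p = -169 + 5p gives p* = 779/14, q* = 1529/14.
With the subsidy, sellers receive ps = pb + 33 for each unit, where pb is the price buyers pay.
Supply in terms of pb becomes qs = -169 + 5(pb + 33) = -4 + 5pb. Setting this equal to demand: 610 - 9pb = -4 + 5pb, so pb = 307/7.
Sellers receive ps = 307/7 + 33 = 538/7; q' = 610 − 9·(307/7) = 1507/7.
The subsidy expands output by 1507/7 − 1529/14 = 1485/14 past the efficient level; on those units the gap between marginal cost and willingness to pay runs from 0 up to 33.
DWL = ½ × 33 × 1485/14 = 49005/28.

Deadweight loss = 49005/28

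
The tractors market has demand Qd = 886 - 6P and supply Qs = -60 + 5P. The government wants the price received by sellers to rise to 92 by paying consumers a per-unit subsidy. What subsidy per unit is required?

Required subsidy s = 11 per unit

At a seller price of 92, quantity supplied is -60 + 5·92 = 400.
Buyers absorb 400 only when they pay Pb with 886 − 6·Pb = 400, i.e. Pb = 81.
s = Ps − Pb = 92 − 81 = 11.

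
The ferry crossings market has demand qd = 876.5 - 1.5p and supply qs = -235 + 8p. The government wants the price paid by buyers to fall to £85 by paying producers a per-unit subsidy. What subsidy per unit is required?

At a buyer price of 85, quantity demanded is 876.5 − 1.5·85 = 749.
Sellers supply 749 only when they receive ps with -235 + 8·ps = 749, i.e. ps = 123.
s = ps − pb = 123 − 85 = 38.

Required subsidy s = £38 per unit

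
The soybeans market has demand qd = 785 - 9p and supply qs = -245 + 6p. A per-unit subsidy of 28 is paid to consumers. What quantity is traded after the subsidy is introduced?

q' = 267.8

Pre-subsidy: 785 - 9p = -245 + 6p gives p* = 206/3, q* = 167.
With the rebate, buyers effectively pay pb = ps − 28, where ps is the price sellers receive.
Demand in terms of ps becomes qd = 785 − 9(ps − 28) = 1037 - 9ps. Setting this equal to supply: 1037 - 9ps = -245 + 6ps, so ps = 1282/15.
Buyers pay pb = 1282/15 − 28 = 862/15; q' = -245 + 6·(1282/15) = 267.8.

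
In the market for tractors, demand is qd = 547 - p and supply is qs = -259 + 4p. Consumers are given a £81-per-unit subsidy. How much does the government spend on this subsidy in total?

Pre-subsidy: 547 - p = -259 + 4p gives p* = 161.2, q* = 385.8.
With the rebate, buyers effectively pay pb = ps − 81, where ps is the price sellers receive.
Demand in terms of ps becomes qd = 547 − 1(ps − 81) = 628 - ps. Setting this equal to supply: 628 - ps = -259 + 4ps, so ps = 177.4.
Buyers pay pb = 177.4 − 81 = 96.4; q' = -259 + 4·177.4 = 450.6.
Government outlay = subsidy × quantity = 81 × 450.6 = 36498.6.

Government cost = £36498.6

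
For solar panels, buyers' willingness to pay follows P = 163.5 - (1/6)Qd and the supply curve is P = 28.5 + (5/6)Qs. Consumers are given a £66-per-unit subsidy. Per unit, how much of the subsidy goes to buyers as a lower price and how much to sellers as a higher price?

Pre-subsidy: 163.5 - (1/6)Q = 28.5 + (5/6)Q gives Q* = 135 and P* = 141.
With the rebate, buyers effectively pay Pb = Ps − 66, where Ps is the price sellers receive.
On the curves, Pb = 163.5 - (1/6)Q and Ps = 28.5 + (5/6)Q; the wedge Ps − Pb = 66 gives 28.5 + (5/6)Q − (163.5 - (1/6)Q) = 66, so Q' = 201.
Then Pb = 163.5 − (1/6)·201 = 130 and Ps = 28.5 + (5/6)·201 = 196.
Buyers' price falls by P* − Pb = 141 − 130 = 11; sellers' price rises by Ps − P* = 196 − 141 = 55.

Buyers gain £11 per unit; sellers gain £55 per unit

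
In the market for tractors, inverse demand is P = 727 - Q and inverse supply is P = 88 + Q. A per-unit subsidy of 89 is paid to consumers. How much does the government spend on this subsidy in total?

Government cost = 32396

Pre-subsidy: 727 - Q = 88 + Q gives Q* = 319.5 and P* = 407.5.
With the rebate, buyers effectively pay Pb = Ps − 89, where Ps is the price sellers receive.
On the curves, Pb = 727 - Q and Ps = 88 + Q; the wedge Ps − Pb = 89 gives 88 + Q − (727 - Q) = 89, so Q' = 364.
Then Pb = 727 − 1·364 = 363 and Ps = 88 + 1·364 = 452.
Government outlay = subsidy × quantity = 89 × 364 = 32396.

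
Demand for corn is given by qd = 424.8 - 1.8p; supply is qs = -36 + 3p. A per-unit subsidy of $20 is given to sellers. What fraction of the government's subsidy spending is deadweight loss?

DWL / government spending = 5/122

Pre-subsidy: 424.8 - 1.8p = -36 + 3p gives p* = 96, q* = 252.
With the subsidy, sellers receive ps = pb + 20 for each unit, where pb is the price buyers pay.
Supply in terms of pb becomes qs = -36 + 3(pb + 20) = 24 + 3pb. Setting this equal to demand: 424.8 - 1.8pb = 24 + 3pb, so pb = 83.5.
Sellers receive ps = 83.5 + 20 = 103.5; q' = 424.8 − 1.8·83.5 = 274.5.
ΔCS = ½(252 + 274.5)(96 − 83.5) = 3290.625; ΔPS = ½(252 + 274.5)(103.5 − 96) = 1974.375.
Government spending = 20 × 274.5 = 5490.
DWL = ½ × 20 × (274.5 − 252) = 225; fraction = 225 / 5490 = 5/122.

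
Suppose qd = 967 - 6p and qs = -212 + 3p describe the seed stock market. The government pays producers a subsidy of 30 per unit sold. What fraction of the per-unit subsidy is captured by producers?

Producer share = 2/3

Pre-subsidy: 967 - 6p = -212 + 3p gives p* = 131, q* = 181.
With the subsidy, sellers receive ps = pb + 30 for each unit, where pb is the price buyers pay.
Supply in terms of pb becomes qs = -212 + 3(pb + 30) = -122 + 3pb. Setting this equal to demand: 967 - 6pb = -122 + 3pb, so pb = 121.
Sellers receive ps = 121 + 30 = 151; q' = 967 − 6·121 = 241.
Buyers' price falls by p* − pb = 131 − 121 = 10; sellers' price rises by ps − p* = 151 − 131 = 20.
So producers capture 20/30 = 2/3 of each unit of subsidy.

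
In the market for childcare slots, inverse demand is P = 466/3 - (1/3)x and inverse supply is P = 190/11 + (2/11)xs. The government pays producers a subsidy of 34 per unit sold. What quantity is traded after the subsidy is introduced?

x' = 334

Pre-subsidy: 466/3 - (1/3)x = 190/11 + (2/11)x gives x* = 268 and P* = 66.
With the subsidy, sellers receive Ps = Pb + 34 for each unit, where Pb is the price buyers pay.
On the curves, Pb = 466/3 - (1/3)x and Ps = 190/11 + (2/11)x; the wedge Ps − Pb = 34 gives 190/11 + (2/11)x − (466/3 - (1/3)x) = 34, so x' = 334.
Then Pb = 466/3 − (1/3)·334 = 44 and Ps = 190/11 + (2/11)·334 = 78.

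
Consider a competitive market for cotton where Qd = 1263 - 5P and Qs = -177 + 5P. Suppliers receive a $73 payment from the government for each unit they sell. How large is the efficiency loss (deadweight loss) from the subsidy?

Deadweight loss = $6661.25

Pre-subsidy: 1263 - 5P = -177 + 5P gives P* = 144, Q* = 543.
With the subsidy, sellers receive Ps = Pb + 73 for each unit, where Pb is the price buyers pay.
Supply in terms of Pb becomes Qs = -177 + 5(Pb + 73) = 188 + 5Pb. Setting this equal to demand: 1263 - 5Pb = 188 + 5Pb, so Pb = 107.5.
Sellers receive Ps = 107.5 + 73 = 180.5; Q' = 1263 − 5·107.5 = 725.5.
The subsidy expands output by 725.5 − 543 = 182.5 past the efficient level; on those units the gap between marginal cost and willingness to pay runs from 0 up to 73.
DWL = ½ × 73 × 182.5 = 6661.25.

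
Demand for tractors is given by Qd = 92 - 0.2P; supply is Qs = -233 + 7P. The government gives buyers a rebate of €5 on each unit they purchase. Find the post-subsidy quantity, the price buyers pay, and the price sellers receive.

Pre-subsidy: 92 - 0.2P = -233 + 7P gives P* = 1625/36, Q* = 2987/36.
With the rebate, buyers effectively pay Pb = Ps − 5, where Ps is the price sellers receive.
Demand in terms of Ps becomes Qd = 92 − 0.2(Ps − 5) = 93 - 0.2Ps. Setting this equal to supply: 93 - 0.2Ps = -233 + 7Ps, so Ps = 815/18.
Buyers pay Pb = 815/18 − 5 = 725/18; Q' = -233 + 7·(815/18) = 1511/18.

Q' = 1511/18; buyers pay 725/18; sellers receive 815/18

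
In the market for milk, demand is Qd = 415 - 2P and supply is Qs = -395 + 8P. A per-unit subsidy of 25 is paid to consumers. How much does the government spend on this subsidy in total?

Pre-subsidy: 415 - 2P = -395 + 8P gives P* = 81, Q* = 253.
With the rebate, buyers effectively pay Pb = Ps − 25, where Ps is the price sellers receive.
Demand in terms of Ps becomes Qd = 415 − 2(Ps − 25) = 465 - 2Ps. Setting this equal to supply: 465 - 2Ps = -395 + 8Ps, so Ps = 86.
Buyers pay Pb = 86 − 25 = 61; Q' = -395 + 8·86 = 293.
Government outlay = subsidy × quantity = 25 × 293 = 7325.

Government cost = 7325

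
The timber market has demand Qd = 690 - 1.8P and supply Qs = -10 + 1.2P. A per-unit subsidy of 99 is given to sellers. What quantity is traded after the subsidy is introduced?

Pre-subsidy: 690 - 1.8P = -10 + 1.2P gives P* = 700/3, Q* = 270.
With the subsidy, sellers receive Ps = Pb + 99 for each unit, where Pb is the price buyers pay.
Supply in terms of Pb becomes Qs = -10 + 1.2(Pb + 99) = 108.8 + 1.2Pb. Setting this equal to demand: 690 - 1.8Pb = 108.8 + 1.2Pb, so Pb = 2906/15.
Sellers receive Ps = 2906/15 + 99 = 4391/15; Q' = 690 − 1.8·(2906/15) = 341.28.

Q' = 341.28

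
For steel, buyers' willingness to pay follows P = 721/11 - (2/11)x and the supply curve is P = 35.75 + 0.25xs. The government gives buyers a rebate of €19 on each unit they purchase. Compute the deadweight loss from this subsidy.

Deadweight loss = €418

Pre-subsidy: 721/11 - (2/11)x = 35.75 + 0.25x gives x* = 69 and P* = 53.
With the rebate, buyers effectively pay Pb = Ps − 19, where Ps is the price sellers receive.
On the curves, Pb = 721/11 - (2/11)x and Ps = 35.75 + 0.25x; the wedge Ps − Pb = 19 gives 35.75 + 0.25x − (721/11 - (2/11)x) = 19, so x' = 113.
Then Pb = 721/11 − (2/11)·113 = 45 and Ps = 35.75 + 0.25·113 = 64.
The subsidy expands output by 113 − 69 = 44 past the efficient level; on those units the gap between marginal cost and willingness to pay runs from 0 up to 19.
DWL = ½ × 19 × 44 = 418.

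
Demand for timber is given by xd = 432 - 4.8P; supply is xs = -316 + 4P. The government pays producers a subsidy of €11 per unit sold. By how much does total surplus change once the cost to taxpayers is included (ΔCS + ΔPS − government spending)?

Pre-subsidy: 432 - 4.8P = -316 + 4P gives P* = 85, x* = 24.
With the subsidy, sellers receive Ps = Pb + 11 for each unit, where Pb is the price buyers pay.
Supply in terms of Pb becomes xs = -316 + 4(Pb + 11) = -272 + 4Pb. Setting this equal to demand: 432 - 4.8Pb = -272 + 4Pb, so Pb = 80.
Sellers receive Ps = 80 + 11 = 91; x' = 432 − 4.8·80 = 48.
ΔCS = ½(24 + 48)(85 − 80) = 180; ΔPS = ½(24 + 48)(91 − 85) = 216.
Government spending = 11 × 48 = 528.
Net change = 180 + 216 − 528 = -132. The loss equals the DWL triangle ½·11·24.

Net change in total surplus = -€132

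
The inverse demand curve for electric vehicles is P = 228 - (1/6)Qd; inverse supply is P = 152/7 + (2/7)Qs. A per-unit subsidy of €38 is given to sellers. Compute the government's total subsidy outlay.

Government cost = €20520

Pre-subsidy: 228 - (1/6)Q = 152/7 + (2/7)Q gives Q* = 456 and P* = 152.
With the subsidy, sellers receive Ps = Pb + 38 for each unit, where Pb is the price buyers pay.
On the curves, Pb = 228 - (1/6)Q and Ps = 152/7 + (2/7)Q; the wedge Ps − Pb = 38 gives 152/7 + (2/7)Q − (228 - (1/6)Q) = 38, so Q' = 540.
Then Pb = 228 − (1/6)·540 = 138 and Ps = 152/7 + (2/7)·540 = 176.
Government outlay = subsidy × quantity = 38 × 540 = 20520.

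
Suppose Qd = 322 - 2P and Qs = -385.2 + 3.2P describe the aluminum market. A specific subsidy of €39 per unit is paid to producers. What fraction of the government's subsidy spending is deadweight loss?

Pre-subsidy: 322 - 2P = -385.2 + 3.2P gives P* = 136, Q* = 50.
With the subsidy, sellers receive Ps = Pb + 39 for each unit, where Pb is the price buyers pay.
Supply in terms of Pb becomes Qs = -385.2 + 3.2(Pb + 39) = -260.4 + 3.2Pb. Setting this equal to demand: 322 - 2Pb = -260.4 + 3.2Pb, so Pb = 112.
Sellers receive Ps = 112 + 39 = 151; Q' = 322 − 2·112 = 98.
ΔCS = ½(50 + 98)(136 − 112) = 1776; ΔPS = ½(50 + 98)(151 − 136) = 1110.
Government spending = 39 × 98 = 3822.
DWL = ½ × 39 × (98 − 50) = 936; fraction = 936 / 3822 = 12/49.

DWL / government spending = 12/49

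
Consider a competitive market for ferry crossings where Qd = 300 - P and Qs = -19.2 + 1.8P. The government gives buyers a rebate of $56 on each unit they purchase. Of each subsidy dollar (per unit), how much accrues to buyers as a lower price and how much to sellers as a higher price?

Buyers gain $36 per unit; sellers gain $20 per unit

Pre-subsidy: 300 - P = -19.2 + 1.8P gives P* = 114, Q* = 186.
With the rebate, buyers effectively pay Pb = Ps − 56, where Ps is the price sellers receive.
Demand in terms of Ps becomes Qd = 300 − 1(Ps − 56) = 356 - Ps. Setting this equal to supply: 356 - Ps = -19.2 + 1.8Ps, so Ps = 134.
Buyers pay Pb = 134 − 56 = 78; Q' = -19.2 + 1.8·134 = 222.
Buyers' price falls by P* − Pb = 114 − 78 = 36; sellers' price rises by Ps − P* = 134 − 114 = 20.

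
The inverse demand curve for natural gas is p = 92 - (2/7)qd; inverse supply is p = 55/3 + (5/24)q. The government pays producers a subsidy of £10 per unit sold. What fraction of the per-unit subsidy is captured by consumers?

Consumer share = 48/83

Pre-subsidy: 92 - (2/7)q = 55/3 + (5/24)q gives q* = 12376/83 and p* = 4100/83.
With the subsidy, sellers receive ps = pb + 10 for each unit, where pb is the price buyers pay.
On the curves, pb = 92 - (2/7)q and ps = 55/3 + (5/24)q; the wedge ps − pb = 10 gives 55/3 + (5/24)q − (92 - (2/7)q) = 10, so q' = 14056/83.
Then pb = 92 − (2/7)·(14056/83) = 3620/83 and ps = 55/3 + (5/24)·(14056/83) = 4450/83.
Buyers' price falls by p* − pb = 4100/83 − 3620/83 = 480/83; sellers' price rises by ps − p* = 4450/83 − 4100/83 = 350/83.
So consumers capture (480/83)/10 = 48/83 of each unit of subsidy.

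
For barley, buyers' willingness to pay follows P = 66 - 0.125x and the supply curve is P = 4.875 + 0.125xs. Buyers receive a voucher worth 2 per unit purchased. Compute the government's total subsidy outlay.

Pre-subsidy: 66 - 0.125x = 4.875 + 0.125x gives x* = 244.5 and P* = 35.4375.
With the rebate, buyers effectively pay Pb = Ps − 2, where Ps is the price sellers receive.
On the curves, Pb = 66 - 0.125x and Ps = 4.875 + 0.125x; the wedge Ps − Pb = 2 gives 4.875 + 0.125x − (66 - 0.125x) = 2, so x' = 252.5.
Then Pb = 66 − 0.125·252.5 = 34.4375 and Ps = 4.875 + 0.125·252.5 = 36.4375.
Government outlay = subsidy × quantity = 2 × 252.5 = 505.

Government cost = 505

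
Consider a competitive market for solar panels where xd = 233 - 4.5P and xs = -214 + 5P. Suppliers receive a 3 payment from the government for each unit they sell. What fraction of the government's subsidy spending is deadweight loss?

DWL / government spending = 135/1078

Pre-subsidy: 233 - 4.5P = -214 + 5P gives P* = 894/19, x* = 404/19.
With the subsidy, sellers receive Ps = Pb + 3 for each unit, where Pb is the price buyers pay.
Supply in terms of Pb becomes xs = -214 + 5(Pb + 3) = -199 + 5Pb. Setting this equal to demand: 233 - 4.5Pb = -199 + 5Pb, so Pb = 864/19.
Sellers receive Ps = 864/19 + 3 = 921/19; x' = 233 − 4.5·(864/19) = 539/19.
ΔCS = ½(404/19 + 539/19)(894/19 − 864/19) = 14145/361; ΔPS = ½(404/19 + 539/19)(921/19 − 894/19) = 25461/722.
Government spending = 3 × 539/19 = 1617/19.
DWL = ½ × 3 × (539/19 − 404/19) = 405/38; fraction = (405/38) / (1617/19) = 135/1078.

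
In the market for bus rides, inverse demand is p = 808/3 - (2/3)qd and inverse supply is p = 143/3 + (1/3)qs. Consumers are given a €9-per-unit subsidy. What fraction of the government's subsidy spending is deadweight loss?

DWL / government spending = 27/1384

Pre-subsidy: 808/3 - (2/3)q = 143/3 + (1/3)q gives q* = 665/3 and p* = 1094/9.
With the rebate, buyers effectively pay pb = ps − 9, where ps is the price sellers receive.
On the curves, pb = 808/3 - (2/3)q and ps = 143/3 + (1/3)q; the wedge ps − pb = 9 gives 143/3 + (1/3)q − (808/3 - (2/3)q) = 9, so q' = 692/3.
Then pb = 808/3 − (2/3)·(692/3) = 1040/9 and ps = 143/3 + (1/3)·(692/3) = 1121/9.
ΔCS = ½(665/3 + 692/3)(1094/9 − 1040/9) = 1357; ΔPS = ½(665/3 + 692/3)(1121/9 − 1094/9) = 678.5.
Government spending = 9 × 692/3 = 2076.
DWL = ½ × 9 × (692/3 − 665/3) = 40.5; fraction = 40.5 / 2076 = 27/1384.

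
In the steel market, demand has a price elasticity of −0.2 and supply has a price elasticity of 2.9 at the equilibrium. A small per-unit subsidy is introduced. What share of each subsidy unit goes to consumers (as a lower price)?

For a small subsidy around the equilibrium, the benefit split depends on the relative slopes, which at a point are proportional to the elasticities.
Buyer share = εs/(εs + |εd|) = 2.9/(2.9 + 0.2) = 29/31; seller share = |εd|/(εs + |εd|) = 2/31.

Consumer share = 29/31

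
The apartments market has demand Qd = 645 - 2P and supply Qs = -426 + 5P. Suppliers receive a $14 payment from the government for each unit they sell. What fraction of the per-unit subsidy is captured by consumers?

Pre-subsidy: 645 - 2P = -426 + 5P gives P* = 153, Q* = 339.
With the subsidy, sellers receive Ps = Pb + 14 for each unit, where Pb is the price buyers pay.
Supply in terms of Pb becomes Qs = -426 + 5(Pb + 14) = -356 + 5Pb. Setting this equal to demand: 645 - 2Pb = -356 + 5Pb, so Pb = 143.
Sellers receive Ps = 143 + 14 = 157; Q' = 645 − 2·143 = 359.
Buyers' price falls by P* − Pb = 153 − 143 = 10; sellers' price rises by Ps − P* = 157 − 153 = 4.
So consumers capture 10/14 = 5/7 of each unit of subsidy.

Consumer share = 5/7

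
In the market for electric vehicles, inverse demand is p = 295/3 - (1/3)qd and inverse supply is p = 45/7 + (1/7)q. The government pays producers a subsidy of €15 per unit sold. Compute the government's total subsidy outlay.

Government cost = €3367.5

Pre-subsidy: 295/3 - (1/3)q = 45/7 + (1/7)q gives q* = 193 and p* = 34.
With the subsidy, sellers receive ps = pb + 15 for each unit, where pb is the price buyers pay.
On the curves, pb = 295/3 - (1/3)q and ps = 45/7 + (1/7)q; the wedge ps − pb = 15 gives 45/7 + (1/7)q − (295/3 - (1/3)q) = 15, so q' = 224.5.
Then pb = 295/3 − (1/3)·224.5 = 23.5 and ps = 45/7 + (1/7)·224.5 = 38.5.
Government outlay = subsidy × quantity = 15 × 224.5 = 3367.5.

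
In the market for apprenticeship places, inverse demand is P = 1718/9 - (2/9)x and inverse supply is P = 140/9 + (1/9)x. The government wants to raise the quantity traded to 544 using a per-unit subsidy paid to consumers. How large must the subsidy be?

Required subsidy s = 6 per unit

At x = 544, from the demand curve buyers pay Pb = 1718/9 − (2/9)·544 = 70; from the supply curve sellers need Ps = 140/9 + (1/9)·544 = 76.
The subsidy must fill the gap: s = Ps − Pb = 76 − 70 = 6.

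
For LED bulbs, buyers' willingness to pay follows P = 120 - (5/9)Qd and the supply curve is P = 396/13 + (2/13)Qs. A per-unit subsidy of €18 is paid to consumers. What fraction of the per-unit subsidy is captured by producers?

Pre-subsidy: 120 - (5/9)Q = 396/13 + (2/13)Q gives Q* = 10476/83 and P* = 4140/83.
With the rebate, buyers effectively pay Pb = Ps − 18, where Ps is the price sellers receive.
On the curves, Pb = 120 - (5/9)Q and Ps = 396/13 + (2/13)Q; the wedge Ps − Pb = 18 gives 396/13 + (2/13)Q − (120 - (5/9)Q) = 18, so Q' = 12582/83.
Then Pb = 120 − (5/9)·(12582/83) = 2970/83 and Ps = 396/13 + (2/13)·(12582/83) = 4464/83.
Buyers' price falls by P* − Pb = 4140/83 − 2970/83 = 1170/83; sellers' price rises by Ps − P* = 4464/83 − 4140/83 = 324/83.
So producers capture (324/83)/18 = 18/83 of each unit of subsidy.

Producer share = 18/83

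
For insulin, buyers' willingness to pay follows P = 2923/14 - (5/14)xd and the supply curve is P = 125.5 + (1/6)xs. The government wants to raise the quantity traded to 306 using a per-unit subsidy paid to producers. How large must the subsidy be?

Required subsidy s = 77 per unit

At x = 306, from the demand curve buyers pay Pb = 2923/14 − (5/14)·306 = 99.5; from the supply curve sellers need Ps = 125.5 + (1/6)·306 = 176.5.
The subsidy must fill the gap: s = Ps − Pb = 176.5 − 99.5 = 77.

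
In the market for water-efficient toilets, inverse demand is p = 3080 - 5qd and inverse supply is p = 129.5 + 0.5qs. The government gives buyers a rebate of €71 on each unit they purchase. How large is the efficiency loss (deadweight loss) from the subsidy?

Deadweight loss = 5041/11

Pre-subsidy: 3080 - 5q = 129.5 + 0.5q gives q* = 5901/11 and p* = 4375/11.
With the rebate, buyers effectively pay pb = ps − 71, where ps is the price sellers receive.
On the curves, pb = 3080 - 5q and ps = 129.5 + 0.5q; the wedge ps − pb = 71 gives 129.5 + 0.5q − (3080 - 5q) = 71, so q' = 6043/11.
Then pb = 3080 − 5·(6043/11) = 3665/11 and ps = 129.5 + 0.5·(6043/11) = 4446/11.
The subsidy expands output by 6043/11 − 5901/11 = 142/11 past the efficient level; on those units the gap between marginal cost and willingness to pay runs from 0 up to 71.
DWL = ½ × 71 × 142/11 = 5041/11.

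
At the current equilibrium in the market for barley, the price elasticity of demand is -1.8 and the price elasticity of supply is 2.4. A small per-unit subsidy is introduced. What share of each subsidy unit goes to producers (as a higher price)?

For a small subsidy around the equilibrium, the benefit split depends on the relative slopes, which at a point are proportional to the elasticities.
Buyer share = εs/(εs + |εd|) = 2.4/(2.4 + 1.8) = 4/7; seller share = |εd|/(εs + |εd|) = 3/7.
So producers capture 3/7 of the subsidy.

Producer share = 3/7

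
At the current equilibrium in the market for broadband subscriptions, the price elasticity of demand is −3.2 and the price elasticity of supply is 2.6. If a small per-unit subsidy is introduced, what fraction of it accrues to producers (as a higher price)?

Producer share = 16/29

For a small subsidy around the equilibrium, the benefit split depends on the relative slopes, which at a point are proportional to the elasticities.
Buyer share = εs/(εs + |εd|) = 2.6/(2.6 + 3.2) = 13/29; seller share = |εd|/(εs + |εd|) = 16/29.
So producers capture 16/29 of the subsidy.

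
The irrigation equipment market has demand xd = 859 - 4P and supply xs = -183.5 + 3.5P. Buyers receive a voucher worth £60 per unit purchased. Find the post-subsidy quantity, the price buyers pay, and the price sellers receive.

x' = 415; buyers pay £111; sellers receive £171

Pre-subsidy: 859 - 4P = -183.5 + 3.5P gives P* = 139, x* = 303.
With the rebate, buyers effectively pay Pb = Ps − 60, where Ps is the price sellers receive.
Demand in terms of Ps becomes xd = 859 − 4(Ps − 60) = 1099 - 4Ps. Setting this equal to supply: 1099 - 4Ps = -183.5 + 3.5Ps, so Ps = 171.
Buyers pay Pb = 171 − 60 = 111; x' = -183.5 + 3.5·171 = 415.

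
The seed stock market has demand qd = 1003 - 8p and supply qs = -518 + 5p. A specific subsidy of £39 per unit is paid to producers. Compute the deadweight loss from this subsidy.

Pre-subsidy: 1003 - 8p = -518 + 5p gives p* = 117, q* = 67.
With the subsidy, sellers receive ps = pb + 39 for each unit, where pb is the price buyers pay.
Supply in terms of pb becomes qs = -518 + 5(pb + 39) = -323 + 5pb. Setting this equal to demand: 1003 - 8pb = -323 + 5pb, so pb = 102.
Sellers receive ps = 102 + 39 = 141; q' = 1003 − 8·102 = 187.
The subsidy expands output by 187 − 67 = 120 past the efficient level; on those units the gap between marginal cost and willingness to pay runs from 0 up to 39.
DWL = ½ × 39 × 120 = 2340.

Deadweight loss = £2340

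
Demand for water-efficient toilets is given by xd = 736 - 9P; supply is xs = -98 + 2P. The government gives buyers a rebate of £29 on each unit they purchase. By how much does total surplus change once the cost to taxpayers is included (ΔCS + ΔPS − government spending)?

Pre-subsidy: 736 - 9P = -98 + 2P gives P* = 834/11, x* = 590/11.
With the rebate, buyers effectively pay Pb = Ps − 29, where Ps is the price sellers receive.
Demand in terms of Ps becomes xd = 736 − 9(Ps − 29) = 997 - 9Ps. Setting this equal to supply: 997 - 9Ps = -98 + 2Ps, so Ps = 1095/11.
Buyers pay Pb = 1095/11 − 29 = 776/11; x' = -98 + 2·(1095/11) = 1112/11.
ΔCS = ½(590/11 + 1112/11)(834/11 − 776/11) = 49358/121; ΔPS = ½(590/11 + 1112/11)(1095/11 − 834/11) = 222111/121.
Government spending = 29 × 1112/11 = 32248/11.
Net change = 49358/121 + 222111/121 − 32248/11 = -7569/11. The loss equals the DWL triangle ½·29·522/11.

Net change in total surplus = -7569/11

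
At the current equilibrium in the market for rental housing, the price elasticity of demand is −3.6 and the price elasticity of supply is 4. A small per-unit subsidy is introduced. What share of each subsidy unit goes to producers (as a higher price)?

For a small subsidy around the equilibrium, the benefit split depends on the relative slopes, which at a point are proportional to the elasticities.
Buyer share = εs/(εs + |εd|) = 4/(4 + 3.6) = 10/19; seller share = |εd|/(εs + |εd|) = 9/19.
So producers capture 9/19 of the subsidy.

Producer share = 9/19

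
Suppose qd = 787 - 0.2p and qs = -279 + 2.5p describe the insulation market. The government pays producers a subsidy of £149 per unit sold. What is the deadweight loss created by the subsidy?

Pre-subsidy: 787 - 0.2p = -279 + 2.5p gives p* = 10660/27, q* = 19117/27.
With the subsidy, sellers receive ps = pb + 149 for each unit, where pb is the price buyers pay.
Supply in terms of pb becomes qs = -279 + 2.5(pb + 149) = 93.5 + 2.5pb. Setting this equal to demand: 787 - 0.2pb = 93.5 + 2.5pb, so pb = 6935/27.
Sellers receive ps = 6935/27 + 149 = 10958/27; q' = 787 − 0.2·(6935/27) = 19862/27.
The subsidy expands output by 19862/27 − 19117/27 = 745/27 past the efficient level; on those units the gap between marginal cost and willingness to pay runs from 0 up to 149.
DWL = ½ × 149 × 745/27 = 111005/54.

Deadweight loss = 111005/54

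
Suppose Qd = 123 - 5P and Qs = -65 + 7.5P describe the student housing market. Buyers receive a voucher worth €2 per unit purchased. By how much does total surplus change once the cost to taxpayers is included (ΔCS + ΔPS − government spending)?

Pre-subsidy: 123 - 5P = -65 + 7.5P gives P* = 15.04, Q* = 47.8.
With the rebate, buyers effectively pay Pb = Ps − 2, where Ps is the price sellers receive.
Demand in terms of Ps becomes Qd = 123 − 5(Ps − 2) = 133 - 5Ps. Setting this equal to supply: 133 - 5Ps = -65 + 7.5Ps, so Ps = 15.84.
Buyers pay Pb = 15.84 − 2 = 13.84; Q' = -65 + 7.5·15.84 = 53.8.
ΔCS = ½(47.8 + 53.8)(15.04 − 13.84) = 60.96; ΔPS = ½(47.8 + 53.8)(15.84 − 15.04) = 40.64.
Government spending = 2 × 53.8 = 107.6.
Net change = 60.96 + 40.64 − 107.6 = -6. The loss equals the DWL triangle ½·2·6.

Net change in total surplus = -€6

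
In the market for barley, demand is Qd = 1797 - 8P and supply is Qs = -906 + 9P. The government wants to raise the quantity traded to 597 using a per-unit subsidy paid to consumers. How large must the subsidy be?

Required subsidy s = 17 per unit

At Q = 597, invert demand for the buyer price: Pb = (1797 − 597)/8 = 150; invert supply for the seller price: Ps = (597 − (-906))/9 = 167.
The subsidy must fill the gap: s = Ps − Pb = 167 − 150 = 17.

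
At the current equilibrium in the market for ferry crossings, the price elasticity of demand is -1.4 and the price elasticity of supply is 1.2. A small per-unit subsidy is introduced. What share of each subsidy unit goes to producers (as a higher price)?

Producer share = 7/13

For a small subsidy around the equilibrium, the benefit split depends on the relative slopes, which at a point are proportional to the elasticities.
Buyer share = εs/(εs + |εd|) = 1.2/(1.2 + 1.4) = 6/13; seller share = |εd|/(εs + |εd|) = 7/13.
So producers capture 7/13 of the subsidy.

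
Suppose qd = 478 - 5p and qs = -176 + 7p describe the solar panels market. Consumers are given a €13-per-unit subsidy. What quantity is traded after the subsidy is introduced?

q' = 2921/12

Pre-subsidy: 478 - 5p = -176 + 7p gives p* = 54.5, q* = 205.5.
With the rebate, buyers effectively pay pb = ps − 13, where ps is the price sellers receive.
Demand in terms of ps becomes qd = 478 − 5(ps − 13) = 543 - 5ps. Setting this equal to supply: 543 - 5ps = -176 + 7ps, so ps = 719/12.
Buyers pay pb = 719/12 − 13 = 563/12; q' = -176 + 7·(719/12) = 2921/12.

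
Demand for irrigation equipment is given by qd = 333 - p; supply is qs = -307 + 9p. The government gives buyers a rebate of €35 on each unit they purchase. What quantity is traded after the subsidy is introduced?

q' = 300.5

Pre-subsidy: 333 - p = -307 + 9p gives p* = 64, q* = 269.
With the rebate, buyers effectively pay pb = ps − 35, where ps is the price sellers receive.
Demand in terms of ps becomes qd = 333 − 1(ps − 35) = 368 - ps. Setting this equal to supply: 368 - ps = -307 + 9ps, so ps = 67.5.
Buyers pay pb = 67.5 − 35 = 32.5; q' = -307 + 9·67.5 = 300.5.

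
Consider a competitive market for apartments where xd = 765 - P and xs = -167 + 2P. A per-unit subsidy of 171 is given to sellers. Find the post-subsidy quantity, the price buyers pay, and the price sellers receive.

Pre-subsidy: 765 - P = -167 + 2P gives P* = 932/3, x* = 1363/3.
With the subsidy, sellers receive Ps = Pb + 171 for each unit, where Pb is the price buyers pay.
Supply in terms of Pb becomes xs = -167 + 2(Pb + 171) = 175 + 2Pb. Setting this equal to demand: 765 - Pb = 175 + 2Pb, so Pb = 590/3.
Sellers receive Ps = 590/3 + 171 = 1103/3; x' = 765 − 1·(590/3) = 1705/3.

x' = 1705/3; buyers pay 590/3; sellers receive 1103/3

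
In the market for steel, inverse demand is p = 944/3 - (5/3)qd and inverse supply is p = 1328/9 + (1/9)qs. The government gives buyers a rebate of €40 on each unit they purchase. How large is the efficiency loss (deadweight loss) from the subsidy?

Pre-subsidy: 944/3 - (5/3)q = 1328/9 + (1/9)q gives q* = 94 and p* = 158.
With the rebate, buyers effectively pay pb = ps − 40, where ps is the price sellers receive.
On the curves, pb = 944/3 - (5/3)q and ps = 1328/9 + (1/9)q; the wedge ps − pb = 40 gives 1328/9 + (1/9)q − (944/3 - (5/3)q) = 40, so q' = 116.5.
Then pb = 944/3 − (5/3)·116.5 = 120.5 and ps = 1328/9 + (1/9)·116.5 = 160.5.
The subsidy expands output by 116.5 − 94 = 22.5 past the efficient level; on those units the gap between marginal cost and willingness to pay runs from 0 up to 40.
DWL = ½ × 40 × 22.5 = 450.

Deadweight loss = €450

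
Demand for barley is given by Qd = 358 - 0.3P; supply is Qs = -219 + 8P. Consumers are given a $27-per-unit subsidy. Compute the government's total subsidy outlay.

Pre-subsidy: 358 - 0.3P = -219 + 8P gives P* = 5770/83, Q* = 27983/83.
With the rebate, buyers effectively pay Pb = Ps − 27, where Ps is the price sellers receive.
Demand in terms of Ps becomes Qd = 358 − 0.3(Ps − 27) = 366.1 - 0.3Ps. Setting this equal to supply: 366.1 - 0.3Ps = -219 + 8Ps, so Ps = 5851/83.
Buyers pay Pb = 5851/83 − 27 = 3610/83; Q' = -219 + 8·(5851/83) = 28631/83.
Government outlay = subsidy × quantity = 27 × 28631/83 = 773037/83.

Government cost = 773037/83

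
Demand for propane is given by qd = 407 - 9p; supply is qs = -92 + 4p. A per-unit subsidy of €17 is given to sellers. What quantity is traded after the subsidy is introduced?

Pre-subsidy: 407 - 9p = -92 + 4p gives p* = 499/13, q* = 800/13.
With the subsidy, sellers receive ps = pb + 17 for each unit, where pb is the price buyers pay.
Supply in terms of pb becomes qs = -92 + 4(pb + 17) = -24 + 4pb. Setting this equal to demand: 407 - 9pb = -24 + 4pb, so pb = 431/13.
Sellers receive ps = 431/13 + 17 = 652/13; q' = 407 − 9·(431/13) = 1412/13.

q' = 1412/13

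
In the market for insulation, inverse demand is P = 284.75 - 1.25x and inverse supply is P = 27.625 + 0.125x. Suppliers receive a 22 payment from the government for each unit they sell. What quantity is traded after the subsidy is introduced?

x' = 203

Pre-subsidy: 284.75 - 1.25x = 27.625 + 0.125x gives x* = 187 and P* = 51.
With the subsidy, sellers receive Ps = Pb + 22 for each unit, where Pb is the price buyers pay.
On the curves, Pb = 284.75 - 1.25x and Ps = 27.625 + 0.125x; the wedge Ps − Pb = 22 gives 27.625 + 0.125x − (284.75 - 1.25x) = 22, so x' = 203.
Then Pb = 284.75 − 1.25·203 = 31 and Ps = 27.625 + 0.125·203 = 53.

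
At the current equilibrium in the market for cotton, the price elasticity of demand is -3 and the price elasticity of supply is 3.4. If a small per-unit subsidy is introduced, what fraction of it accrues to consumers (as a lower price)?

Consumer share = 0.53125

For a small subsidy around the equilibrium, the benefit split depends on the relative slopes, which at a point are proportional to the elasticities.
Buyer share = εs/(εs + |εd|) = 3.4/(3.4 + 3) = 0.53125; seller share = |εd|/(εs + |εd|) = 0.46875.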